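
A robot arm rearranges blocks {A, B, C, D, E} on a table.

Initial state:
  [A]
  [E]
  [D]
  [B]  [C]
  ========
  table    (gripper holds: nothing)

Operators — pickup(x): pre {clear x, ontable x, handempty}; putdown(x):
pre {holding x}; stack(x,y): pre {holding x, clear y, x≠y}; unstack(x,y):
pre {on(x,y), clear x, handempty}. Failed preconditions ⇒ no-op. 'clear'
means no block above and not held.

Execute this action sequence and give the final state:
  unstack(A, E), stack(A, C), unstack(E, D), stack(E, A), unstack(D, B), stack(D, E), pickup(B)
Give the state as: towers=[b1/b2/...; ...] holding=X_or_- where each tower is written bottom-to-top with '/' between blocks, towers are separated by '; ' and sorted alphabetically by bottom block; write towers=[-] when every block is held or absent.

step 1 (unstack(A, E)): towers=[B/D/E; C] holding=A
step 2 (stack(A, C)): towers=[B/D/E; C/A] holding=-
step 3 (unstack(E, D)): towers=[B/D; C/A] holding=E
step 4 (stack(E, A)): towers=[B/D; C/A/E] holding=-
step 5 (unstack(D, B)): towers=[B; C/A/E] holding=D
step 6 (stack(D, E)): towers=[B; C/A/E/D] holding=-
step 7 (pickup(B)): towers=[C/A/E/D] holding=B

towers=[C/A/E/D] holding=B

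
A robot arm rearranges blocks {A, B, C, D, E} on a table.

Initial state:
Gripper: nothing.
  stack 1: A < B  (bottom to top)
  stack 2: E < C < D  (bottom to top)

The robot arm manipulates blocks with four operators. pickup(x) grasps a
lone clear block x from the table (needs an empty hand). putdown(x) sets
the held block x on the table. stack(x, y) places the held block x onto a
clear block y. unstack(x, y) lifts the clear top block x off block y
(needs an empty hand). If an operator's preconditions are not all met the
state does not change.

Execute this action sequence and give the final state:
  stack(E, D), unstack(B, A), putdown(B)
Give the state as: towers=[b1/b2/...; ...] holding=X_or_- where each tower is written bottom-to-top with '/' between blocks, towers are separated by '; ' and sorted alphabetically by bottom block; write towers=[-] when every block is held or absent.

towers=[A; B; E/C/D] holding=-

step 1 (stack(E, D)) [no-op]: towers=[A/B; E/C/D] holding=-
step 2 (unstack(B, A)): towers=[A; E/C/D] holding=B
step 3 (putdown(B)): towers=[A; B; E/C/D] holding=-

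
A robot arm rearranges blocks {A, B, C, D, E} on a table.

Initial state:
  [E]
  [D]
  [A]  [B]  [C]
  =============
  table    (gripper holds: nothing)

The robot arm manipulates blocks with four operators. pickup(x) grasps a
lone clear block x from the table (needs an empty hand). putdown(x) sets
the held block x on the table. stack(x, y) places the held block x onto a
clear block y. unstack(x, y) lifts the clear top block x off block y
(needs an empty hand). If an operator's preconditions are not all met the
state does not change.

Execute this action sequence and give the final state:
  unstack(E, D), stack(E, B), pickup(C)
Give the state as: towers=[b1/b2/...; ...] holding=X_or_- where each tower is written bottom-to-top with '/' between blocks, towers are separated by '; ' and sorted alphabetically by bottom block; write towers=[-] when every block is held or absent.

towers=[A/D; B/E] holding=C

step 1 (unstack(E, D)): towers=[A/D; B; C] holding=E
step 2 (stack(E, B)): towers=[A/D; B/E; C] holding=-
step 3 (pickup(C)): towers=[A/D; B/E] holding=C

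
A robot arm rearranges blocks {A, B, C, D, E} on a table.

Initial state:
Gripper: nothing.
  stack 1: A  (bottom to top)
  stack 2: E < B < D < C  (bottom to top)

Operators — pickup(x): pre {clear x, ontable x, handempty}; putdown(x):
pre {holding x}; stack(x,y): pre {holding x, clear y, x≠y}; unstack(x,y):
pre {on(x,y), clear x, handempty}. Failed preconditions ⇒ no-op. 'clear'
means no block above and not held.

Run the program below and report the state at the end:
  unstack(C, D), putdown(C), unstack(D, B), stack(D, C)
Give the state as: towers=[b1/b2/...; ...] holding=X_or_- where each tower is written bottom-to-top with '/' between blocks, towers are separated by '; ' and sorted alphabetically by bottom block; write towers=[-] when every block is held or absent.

step 1 (unstack(C, D)): towers=[A; E/B/D] holding=C
step 2 (putdown(C)): towers=[A; C; E/B/D] holding=-
step 3 (unstack(D, B)): towers=[A; C; E/B] holding=D
step 4 (stack(D, C)): towers=[A; C/D; E/B] holding=-

towers=[A; C/D; E/B] holding=-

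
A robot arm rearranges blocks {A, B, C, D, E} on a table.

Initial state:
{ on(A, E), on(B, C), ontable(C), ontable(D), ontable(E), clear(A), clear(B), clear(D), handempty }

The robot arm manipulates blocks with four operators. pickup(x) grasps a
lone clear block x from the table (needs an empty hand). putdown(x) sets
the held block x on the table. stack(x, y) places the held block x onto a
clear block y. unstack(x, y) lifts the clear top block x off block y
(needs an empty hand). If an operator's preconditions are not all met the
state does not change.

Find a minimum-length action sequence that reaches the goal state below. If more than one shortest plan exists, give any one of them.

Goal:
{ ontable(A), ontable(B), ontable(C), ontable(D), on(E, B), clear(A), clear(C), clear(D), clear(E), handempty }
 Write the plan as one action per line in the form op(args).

step 1 (unstack(B, C)): towers=[C; D; E/A] holding=B
step 2 (putdown(B)): towers=[B; C; D; E/A] holding=-
step 3 (unstack(A, E)): towers=[B; C; D; E] holding=A
step 4 (putdown(A)): towers=[A; B; C; D; E] holding=-
step 5 (pickup(E)): towers=[A; B; C; D] holding=E
step 6 (stack(E, B)): towers=[A; B/E; C; D] holding=-
goal check: towers=[A; B/E; C; D] holding=- — reached (length 6, optimal by BFS)

unstack(B, C)
putdown(B)
unstack(A, E)
putdown(A)
pickup(E)
stack(E, B)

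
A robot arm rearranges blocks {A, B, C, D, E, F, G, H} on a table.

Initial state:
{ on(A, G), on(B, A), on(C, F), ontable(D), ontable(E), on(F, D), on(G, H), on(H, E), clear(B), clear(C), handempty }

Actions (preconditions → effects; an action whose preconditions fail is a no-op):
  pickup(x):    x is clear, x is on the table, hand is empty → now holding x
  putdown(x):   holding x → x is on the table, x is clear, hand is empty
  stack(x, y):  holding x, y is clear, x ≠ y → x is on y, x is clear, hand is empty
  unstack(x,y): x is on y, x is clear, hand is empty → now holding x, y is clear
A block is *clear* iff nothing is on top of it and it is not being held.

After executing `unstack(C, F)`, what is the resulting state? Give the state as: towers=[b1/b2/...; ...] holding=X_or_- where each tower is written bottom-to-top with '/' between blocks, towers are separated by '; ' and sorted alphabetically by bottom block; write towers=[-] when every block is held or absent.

before: towers=[D/F/C; E/H/G/A/B] holding=-
pre[unstack(C, F)]: on(C,F) yes, clear(C) yes, handempty yes
all met → apply unstack(C, F)
after:  towers=[D/F; E/H/G/A/B] holding=C

towers=[D/F; E/H/G/A/B] holding=C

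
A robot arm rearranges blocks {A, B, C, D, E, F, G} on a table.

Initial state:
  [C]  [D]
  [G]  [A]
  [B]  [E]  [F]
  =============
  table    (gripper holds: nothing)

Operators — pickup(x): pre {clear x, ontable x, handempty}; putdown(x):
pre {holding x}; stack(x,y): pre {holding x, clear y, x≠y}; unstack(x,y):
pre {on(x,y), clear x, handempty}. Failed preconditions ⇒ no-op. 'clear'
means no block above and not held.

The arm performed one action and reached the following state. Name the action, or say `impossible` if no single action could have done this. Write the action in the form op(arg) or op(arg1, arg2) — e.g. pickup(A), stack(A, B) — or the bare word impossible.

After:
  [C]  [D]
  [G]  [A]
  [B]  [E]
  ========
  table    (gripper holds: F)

target: towers=[B/G/C; E/A/D] holding=F
         pickup(F) → towers=[B/G/C; E/A/D] holding=F  ← match
     unstack(D, A) → towers=[B/G/C; E/A; F] holding=D
     unstack(C, G) → towers=[B/G; E/A/D; F] holding=C

pickup(F)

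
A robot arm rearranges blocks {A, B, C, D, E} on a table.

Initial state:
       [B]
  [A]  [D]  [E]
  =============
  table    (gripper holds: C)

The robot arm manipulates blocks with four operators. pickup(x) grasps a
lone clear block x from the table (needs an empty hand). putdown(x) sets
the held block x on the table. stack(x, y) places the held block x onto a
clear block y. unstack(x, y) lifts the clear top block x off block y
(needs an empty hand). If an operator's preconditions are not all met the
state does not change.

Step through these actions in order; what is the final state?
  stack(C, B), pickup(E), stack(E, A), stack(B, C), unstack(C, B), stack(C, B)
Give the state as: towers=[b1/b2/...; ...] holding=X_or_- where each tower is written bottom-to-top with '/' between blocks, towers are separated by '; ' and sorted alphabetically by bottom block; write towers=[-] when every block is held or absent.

step 1 (stack(C, B)): towers=[A; D/B/C; E] holding=-
step 2 (pickup(E)): towers=[A; D/B/C] holding=E
step 3 (stack(E, A)): towers=[A/E; D/B/C] holding=-
step 4 (stack(B, C)) [no-op]: towers=[A/E; D/B/C] holding=-
step 5 (unstack(C, B)): towers=[A/E; D/B] holding=C
step 6 (stack(C, B)): towers=[A/E; D/B/C] holding=-

towers=[A/E; D/B/C] holding=-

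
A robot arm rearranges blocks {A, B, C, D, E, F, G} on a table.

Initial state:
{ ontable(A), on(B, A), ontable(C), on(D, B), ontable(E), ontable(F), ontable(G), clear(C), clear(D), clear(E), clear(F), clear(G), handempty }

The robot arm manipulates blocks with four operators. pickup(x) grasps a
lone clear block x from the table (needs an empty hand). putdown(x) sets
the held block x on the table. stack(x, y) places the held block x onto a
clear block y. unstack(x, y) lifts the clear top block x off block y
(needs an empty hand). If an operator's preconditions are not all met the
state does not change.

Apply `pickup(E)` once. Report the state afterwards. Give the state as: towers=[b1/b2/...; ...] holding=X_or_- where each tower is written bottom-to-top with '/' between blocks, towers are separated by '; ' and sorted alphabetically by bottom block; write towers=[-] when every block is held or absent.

towers=[A/B/D; C; F; G] holding=E

before: towers=[A/B/D; C; E; F; G] holding=-
pre[pickup(E)]: clear(E) ✓, ontable(E) ✓, handempty ✓
all met → apply pickup(E)
after:  towers=[A/B/D; C; F; G] holding=E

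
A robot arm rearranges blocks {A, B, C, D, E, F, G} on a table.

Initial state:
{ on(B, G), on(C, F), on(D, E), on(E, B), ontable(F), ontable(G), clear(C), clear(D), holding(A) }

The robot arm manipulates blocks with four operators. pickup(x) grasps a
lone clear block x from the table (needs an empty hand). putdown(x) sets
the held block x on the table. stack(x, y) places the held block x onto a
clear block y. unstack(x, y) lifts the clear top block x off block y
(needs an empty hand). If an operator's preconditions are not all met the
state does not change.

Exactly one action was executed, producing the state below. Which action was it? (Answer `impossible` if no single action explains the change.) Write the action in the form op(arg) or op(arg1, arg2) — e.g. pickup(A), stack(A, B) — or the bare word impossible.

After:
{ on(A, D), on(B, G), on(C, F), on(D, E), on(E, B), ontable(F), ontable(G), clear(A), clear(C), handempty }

target: towers=[F/C; G/B/E/D/A] holding=-
        putdown(A) → towers=[A; F/C; G/B/E/D] holding=-
       stack(A, D) → towers=[F/C; G/B/E/D/A] holding=-  ← match
       stack(A, C) → towers=[F/C/A; G/B/E/D] holding=-

stack(A, D)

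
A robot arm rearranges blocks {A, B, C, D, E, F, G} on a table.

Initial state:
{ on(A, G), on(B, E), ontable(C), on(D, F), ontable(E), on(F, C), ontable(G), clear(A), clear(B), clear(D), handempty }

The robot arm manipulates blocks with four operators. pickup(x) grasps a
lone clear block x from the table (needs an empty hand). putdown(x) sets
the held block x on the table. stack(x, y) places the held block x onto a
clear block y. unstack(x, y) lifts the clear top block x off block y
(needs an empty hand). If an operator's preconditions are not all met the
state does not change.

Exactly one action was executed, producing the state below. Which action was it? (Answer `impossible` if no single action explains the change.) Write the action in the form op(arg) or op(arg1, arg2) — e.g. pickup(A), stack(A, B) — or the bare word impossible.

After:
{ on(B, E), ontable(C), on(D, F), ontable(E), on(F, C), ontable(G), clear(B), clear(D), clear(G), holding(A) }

target: towers=[C/F/D; E/B; G] holding=A
     unstack(B, E) → towers=[C/F/D; E; G/A] holding=B
     unstack(D, F) → towers=[C/F; E/B; G/A] holding=D
     unstack(A, G) → towers=[C/F/D; E/B; G] holding=A  ← match

unstack(A, G)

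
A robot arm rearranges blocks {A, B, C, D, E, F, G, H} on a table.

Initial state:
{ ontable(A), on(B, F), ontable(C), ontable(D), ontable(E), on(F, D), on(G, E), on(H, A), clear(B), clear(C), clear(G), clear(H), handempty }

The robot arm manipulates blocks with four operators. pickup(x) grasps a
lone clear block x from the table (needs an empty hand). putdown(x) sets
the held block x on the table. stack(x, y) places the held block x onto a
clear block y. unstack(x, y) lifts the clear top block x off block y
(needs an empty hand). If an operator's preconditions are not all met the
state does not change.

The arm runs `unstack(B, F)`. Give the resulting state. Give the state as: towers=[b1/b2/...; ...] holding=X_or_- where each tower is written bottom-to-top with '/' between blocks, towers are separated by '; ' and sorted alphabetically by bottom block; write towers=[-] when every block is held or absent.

towers=[A/H; C; D/F; E/G] holding=B

before: towers=[A/H; C; D/F/B; E/G] holding=-
pre[unstack(B, F)]: on(B,F) yes, clear(B) yes, handempty yes
all met → apply unstack(B, F)
after:  towers=[A/H; C; D/F; E/G] holding=B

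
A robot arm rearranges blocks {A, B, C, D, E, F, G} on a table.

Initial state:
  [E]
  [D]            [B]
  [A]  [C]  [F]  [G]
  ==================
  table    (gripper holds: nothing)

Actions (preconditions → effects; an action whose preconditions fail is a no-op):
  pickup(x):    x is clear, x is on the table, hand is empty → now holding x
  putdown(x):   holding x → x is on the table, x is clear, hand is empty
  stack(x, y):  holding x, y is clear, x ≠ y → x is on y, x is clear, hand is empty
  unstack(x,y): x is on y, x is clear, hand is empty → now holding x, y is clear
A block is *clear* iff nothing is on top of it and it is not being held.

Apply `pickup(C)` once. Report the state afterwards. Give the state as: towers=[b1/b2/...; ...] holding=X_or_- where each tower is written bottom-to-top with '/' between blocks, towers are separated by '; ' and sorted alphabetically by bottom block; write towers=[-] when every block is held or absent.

towers=[A/D/E; F; G/B] holding=C

before: towers=[A/D/E; C; F; G/B] holding=-
pre[pickup(C)]: clear(C) yes, ontable(C) yes, handempty yes
all met → apply pickup(C)
after:  towers=[A/D/E; F; G/B] holding=C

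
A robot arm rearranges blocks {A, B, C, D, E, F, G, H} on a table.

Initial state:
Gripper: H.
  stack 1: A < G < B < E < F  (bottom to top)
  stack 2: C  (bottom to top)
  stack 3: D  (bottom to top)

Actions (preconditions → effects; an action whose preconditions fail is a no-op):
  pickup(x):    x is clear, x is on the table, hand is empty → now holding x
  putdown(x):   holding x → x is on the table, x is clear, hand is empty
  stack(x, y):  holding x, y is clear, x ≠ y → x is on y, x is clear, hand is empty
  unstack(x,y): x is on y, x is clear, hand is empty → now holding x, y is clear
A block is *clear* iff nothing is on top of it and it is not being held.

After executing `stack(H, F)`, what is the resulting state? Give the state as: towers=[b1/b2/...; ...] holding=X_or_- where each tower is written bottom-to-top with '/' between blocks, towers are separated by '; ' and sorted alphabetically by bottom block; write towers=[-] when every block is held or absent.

towers=[A/G/B/E/F/H; C; D] holding=-

before: towers=[A/G/B/E/F; C; D] holding=H
pre[stack(H, F)]: holding(H) ok, clear(F) ok, H≠F ok
all met → apply stack(H, F)
after:  towers=[A/G/B/E/F/H; C; D] holding=-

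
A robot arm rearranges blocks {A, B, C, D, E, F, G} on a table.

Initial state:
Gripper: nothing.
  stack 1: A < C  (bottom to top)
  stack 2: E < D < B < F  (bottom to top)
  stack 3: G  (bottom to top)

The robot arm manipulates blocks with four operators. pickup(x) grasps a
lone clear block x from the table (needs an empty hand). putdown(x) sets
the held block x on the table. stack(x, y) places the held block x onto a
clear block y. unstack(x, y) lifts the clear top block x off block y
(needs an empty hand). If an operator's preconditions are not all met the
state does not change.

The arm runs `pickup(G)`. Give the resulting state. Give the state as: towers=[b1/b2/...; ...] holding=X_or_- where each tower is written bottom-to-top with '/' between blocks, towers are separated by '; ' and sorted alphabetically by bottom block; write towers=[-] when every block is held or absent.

towers=[A/C; E/D/B/F] holding=G

before: towers=[A/C; E/D/B/F; G] holding=-
pre[pickup(G)]: clear(G) ok, ontable(G) ok, handempty ok
all met → apply pickup(G)
after:  towers=[A/C; E/D/B/F] holding=G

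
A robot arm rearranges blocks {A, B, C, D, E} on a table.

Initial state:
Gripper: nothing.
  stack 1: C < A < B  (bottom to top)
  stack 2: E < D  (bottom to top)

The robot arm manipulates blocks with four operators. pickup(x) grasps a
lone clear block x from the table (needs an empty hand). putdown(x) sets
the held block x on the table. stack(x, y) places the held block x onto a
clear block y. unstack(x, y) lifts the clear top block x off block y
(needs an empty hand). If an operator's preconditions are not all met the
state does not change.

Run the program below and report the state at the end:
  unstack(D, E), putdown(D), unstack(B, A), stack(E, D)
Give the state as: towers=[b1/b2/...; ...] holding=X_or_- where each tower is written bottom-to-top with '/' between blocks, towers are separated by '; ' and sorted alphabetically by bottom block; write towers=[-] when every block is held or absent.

towers=[C/A; D; E] holding=B

step 1 (unstack(D, E)): towers=[C/A/B; E] holding=D
step 2 (putdown(D)): towers=[C/A/B; D; E] holding=-
step 3 (unstack(B, A)): towers=[C/A; D; E] holding=B
step 4 (stack(E, D)) [no-op]: towers=[C/A; D; E] holding=B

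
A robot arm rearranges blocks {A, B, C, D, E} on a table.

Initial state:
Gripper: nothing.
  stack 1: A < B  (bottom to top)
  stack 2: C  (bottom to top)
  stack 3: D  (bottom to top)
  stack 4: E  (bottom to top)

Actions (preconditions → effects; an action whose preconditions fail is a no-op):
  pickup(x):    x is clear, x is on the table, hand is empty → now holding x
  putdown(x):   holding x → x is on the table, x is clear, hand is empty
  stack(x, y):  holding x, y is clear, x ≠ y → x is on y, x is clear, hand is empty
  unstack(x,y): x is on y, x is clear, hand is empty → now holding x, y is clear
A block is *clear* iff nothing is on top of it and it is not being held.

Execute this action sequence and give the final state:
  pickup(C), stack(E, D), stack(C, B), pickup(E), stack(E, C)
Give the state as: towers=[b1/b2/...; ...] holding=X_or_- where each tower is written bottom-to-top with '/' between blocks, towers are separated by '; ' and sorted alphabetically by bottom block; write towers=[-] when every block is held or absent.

step 1 (pickup(C)): towers=[A/B; D; E] holding=C
step 2 (stack(E, D)) [no-op]: towers=[A/B; D; E] holding=C
step 3 (stack(C, B)): towers=[A/B/C; D; E] holding=-
step 4 (pickup(E)): towers=[A/B/C; D] holding=E
step 5 (stack(E, C)): towers=[A/B/C/E; D] holding=-

towers=[A/B/C/E; D] holding=-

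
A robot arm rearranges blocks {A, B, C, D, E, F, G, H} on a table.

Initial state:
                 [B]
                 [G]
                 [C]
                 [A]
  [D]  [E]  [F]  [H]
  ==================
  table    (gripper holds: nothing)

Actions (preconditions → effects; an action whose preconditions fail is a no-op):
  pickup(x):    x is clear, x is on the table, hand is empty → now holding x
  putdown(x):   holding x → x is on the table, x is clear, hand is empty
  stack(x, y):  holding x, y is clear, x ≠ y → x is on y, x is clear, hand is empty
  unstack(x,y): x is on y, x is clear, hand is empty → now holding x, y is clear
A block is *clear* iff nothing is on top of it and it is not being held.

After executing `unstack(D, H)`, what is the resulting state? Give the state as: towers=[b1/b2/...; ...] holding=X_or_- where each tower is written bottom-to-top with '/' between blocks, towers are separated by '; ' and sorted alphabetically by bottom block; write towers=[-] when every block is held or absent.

towers=[D; E; F; H/A/C/G/B] holding=-

before: towers=[D; E; F; H/A/C/G/B] holding=-
pre[unstack(D, H)]: on(D,H) ✗, clear(D) ✓, handempty ✓
on(D,H) unmet → unstack(D, H) is a no-op
after:  towers=[D; E; F; H/A/C/G/B] holding=-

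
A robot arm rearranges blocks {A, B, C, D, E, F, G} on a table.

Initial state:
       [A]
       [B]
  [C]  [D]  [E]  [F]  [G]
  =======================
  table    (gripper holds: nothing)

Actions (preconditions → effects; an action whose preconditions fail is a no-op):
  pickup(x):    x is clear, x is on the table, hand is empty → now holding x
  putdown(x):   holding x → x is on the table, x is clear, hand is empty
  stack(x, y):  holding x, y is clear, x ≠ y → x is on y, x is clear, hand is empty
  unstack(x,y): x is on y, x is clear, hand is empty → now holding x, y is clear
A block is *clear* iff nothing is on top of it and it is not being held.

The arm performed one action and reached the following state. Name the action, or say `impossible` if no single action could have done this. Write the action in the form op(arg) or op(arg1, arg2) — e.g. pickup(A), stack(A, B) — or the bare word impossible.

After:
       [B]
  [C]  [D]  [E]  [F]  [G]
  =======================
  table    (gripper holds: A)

target: towers=[C; D/B; E; F; G] holding=A
         pickup(F) → towers=[C; D/B/A; E; G] holding=F
         pickup(G) → towers=[C; D/B/A; E; F] holding=G
     unstack(A, B) → towers=[C; D/B; E; F; G] holding=A  ← match
         pickup(E) → towers=[C; D/B/A; F; G] holding=E
         pickup(C) → towers=[D/B/A; E; F; G] holding=C

unstack(A, B)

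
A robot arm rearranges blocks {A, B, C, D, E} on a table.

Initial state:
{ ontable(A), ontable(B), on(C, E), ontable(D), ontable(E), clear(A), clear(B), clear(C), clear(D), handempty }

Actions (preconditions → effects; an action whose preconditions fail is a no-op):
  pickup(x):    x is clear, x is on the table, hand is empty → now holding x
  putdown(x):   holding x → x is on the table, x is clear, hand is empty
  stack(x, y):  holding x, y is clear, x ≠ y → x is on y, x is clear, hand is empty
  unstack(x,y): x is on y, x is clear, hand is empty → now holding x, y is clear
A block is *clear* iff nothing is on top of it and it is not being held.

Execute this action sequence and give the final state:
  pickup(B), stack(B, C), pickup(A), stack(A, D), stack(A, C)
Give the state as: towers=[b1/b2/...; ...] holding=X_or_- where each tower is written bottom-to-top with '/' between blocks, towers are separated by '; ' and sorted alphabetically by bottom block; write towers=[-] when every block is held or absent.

step 1 (pickup(B)): towers=[A; D; E/C] holding=B
step 2 (stack(B, C)): towers=[A; D; E/C/B] holding=-
step 3 (pickup(A)): towers=[D; E/C/B] holding=A
step 4 (stack(A, D)): towers=[D/A; E/C/B] holding=-
step 5 (stack(A, C)) [no-op]: towers=[D/A; E/C/B] holding=-

towers=[D/A; E/C/B] holding=-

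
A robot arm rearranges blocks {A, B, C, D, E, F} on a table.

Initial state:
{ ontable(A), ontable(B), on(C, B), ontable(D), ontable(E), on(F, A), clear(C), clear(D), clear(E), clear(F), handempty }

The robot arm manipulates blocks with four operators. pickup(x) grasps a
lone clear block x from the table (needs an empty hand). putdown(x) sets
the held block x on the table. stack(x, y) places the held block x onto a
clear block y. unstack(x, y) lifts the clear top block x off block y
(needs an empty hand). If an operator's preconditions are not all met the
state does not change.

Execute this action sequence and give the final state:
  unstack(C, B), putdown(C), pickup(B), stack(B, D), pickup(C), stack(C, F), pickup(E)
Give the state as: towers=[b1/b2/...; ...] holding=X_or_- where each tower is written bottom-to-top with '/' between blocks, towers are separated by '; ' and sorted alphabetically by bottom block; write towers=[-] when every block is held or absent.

towers=[A/F/C; D/B] holding=E

step 1 (unstack(C, B)): towers=[A/F; B; D; E] holding=C
step 2 (putdown(C)): towers=[A/F; B; C; D; E] holding=-
step 3 (pickup(B)): towers=[A/F; C; D; E] holding=B
step 4 (stack(B, D)): towers=[A/F; C; D/B; E] holding=-
step 5 (pickup(C)): towers=[A/F; D/B; E] holding=C
step 6 (stack(C, F)): towers=[A/F/C; D/B; E] holding=-
step 7 (pickup(E)): towers=[A/F/C; D/B] holding=E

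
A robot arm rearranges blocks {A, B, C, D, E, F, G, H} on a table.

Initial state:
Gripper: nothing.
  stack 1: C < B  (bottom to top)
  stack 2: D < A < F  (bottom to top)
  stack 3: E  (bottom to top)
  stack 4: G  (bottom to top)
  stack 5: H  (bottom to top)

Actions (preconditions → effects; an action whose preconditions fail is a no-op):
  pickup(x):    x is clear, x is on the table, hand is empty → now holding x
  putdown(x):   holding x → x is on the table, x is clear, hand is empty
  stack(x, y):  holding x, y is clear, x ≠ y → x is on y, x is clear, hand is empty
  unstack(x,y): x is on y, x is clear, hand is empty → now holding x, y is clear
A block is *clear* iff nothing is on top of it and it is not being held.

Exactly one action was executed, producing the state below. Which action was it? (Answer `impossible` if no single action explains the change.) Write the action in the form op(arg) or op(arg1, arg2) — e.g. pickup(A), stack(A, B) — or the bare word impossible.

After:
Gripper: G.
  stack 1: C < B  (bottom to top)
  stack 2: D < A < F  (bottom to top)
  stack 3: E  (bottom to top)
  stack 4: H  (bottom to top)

target: towers=[C/B; D/A/F; E; H] holding=G
         pickup(G) → towers=[C/B; D/A/F; E; H] holding=G  ← match
         pickup(E) → towers=[C/B; D/A/F; G; H] holding=E
         pickup(H) → towers=[C/B; D/A/F; E; G] holding=H
     unstack(B, C) → towers=[C; D/A/F; E; G; H] holding=B
     unstack(F, A) → towers=[C/B; D/A; E; G; H] holding=F

pickup(G)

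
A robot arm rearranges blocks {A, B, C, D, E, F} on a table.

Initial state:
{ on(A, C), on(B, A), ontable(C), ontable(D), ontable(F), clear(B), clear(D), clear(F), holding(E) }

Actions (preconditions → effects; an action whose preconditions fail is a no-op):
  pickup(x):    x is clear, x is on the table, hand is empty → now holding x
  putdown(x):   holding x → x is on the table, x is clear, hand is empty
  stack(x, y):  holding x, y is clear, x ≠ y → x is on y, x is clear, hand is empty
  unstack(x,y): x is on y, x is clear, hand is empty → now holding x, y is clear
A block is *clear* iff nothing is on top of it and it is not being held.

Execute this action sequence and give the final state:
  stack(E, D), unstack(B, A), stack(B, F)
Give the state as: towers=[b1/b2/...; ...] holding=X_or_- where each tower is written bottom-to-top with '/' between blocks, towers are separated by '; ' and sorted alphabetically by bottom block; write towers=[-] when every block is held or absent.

towers=[C/A; D/E; F/B] holding=-

step 1 (stack(E, D)): towers=[C/A/B; D/E; F] holding=-
step 2 (unstack(B, A)): towers=[C/A; D/E; F] holding=B
step 3 (stack(B, F)): towers=[C/A; D/E; F/B] holding=-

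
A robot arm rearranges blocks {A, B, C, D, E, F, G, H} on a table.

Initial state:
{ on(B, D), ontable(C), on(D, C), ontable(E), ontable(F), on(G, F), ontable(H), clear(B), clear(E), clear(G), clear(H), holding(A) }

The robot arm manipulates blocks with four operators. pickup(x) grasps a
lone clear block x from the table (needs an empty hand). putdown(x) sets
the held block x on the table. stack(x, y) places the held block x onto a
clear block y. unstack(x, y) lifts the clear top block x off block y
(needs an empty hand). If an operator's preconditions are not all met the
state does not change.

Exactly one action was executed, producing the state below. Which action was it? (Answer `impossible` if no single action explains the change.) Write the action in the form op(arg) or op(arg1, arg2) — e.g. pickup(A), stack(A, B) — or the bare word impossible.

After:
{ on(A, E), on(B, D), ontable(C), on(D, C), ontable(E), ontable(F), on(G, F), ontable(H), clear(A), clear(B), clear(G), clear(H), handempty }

target: towers=[C/D/B; E/A; F/G; H] holding=-
        putdown(A) → towers=[A; C/D/B; E; F/G; H] holding=-
       stack(A, G) → towers=[C/D/B; E; F/G/A; H] holding=-
       stack(A, E) → towers=[C/D/B; E/A; F/G; H] holding=-  ← match
       stack(A, H) → towers=[C/D/B; E; F/G; H/A] holding=-
       stack(A, B) → towers=[C/D/B/A; E; F/G; H] holding=-

stack(A, E)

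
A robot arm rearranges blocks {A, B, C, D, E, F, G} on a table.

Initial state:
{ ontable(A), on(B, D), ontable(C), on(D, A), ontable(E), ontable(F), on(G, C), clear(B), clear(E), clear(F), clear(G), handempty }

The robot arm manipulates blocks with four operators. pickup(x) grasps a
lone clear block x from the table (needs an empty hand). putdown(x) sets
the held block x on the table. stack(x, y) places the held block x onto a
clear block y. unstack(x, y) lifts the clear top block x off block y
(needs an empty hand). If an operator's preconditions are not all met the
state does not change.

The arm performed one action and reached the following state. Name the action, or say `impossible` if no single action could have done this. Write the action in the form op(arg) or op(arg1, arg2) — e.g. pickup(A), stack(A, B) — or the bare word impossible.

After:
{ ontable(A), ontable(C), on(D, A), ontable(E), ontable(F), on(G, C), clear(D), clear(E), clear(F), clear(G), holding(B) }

target: towers=[A/D; C/G; E; F] holding=B
     unstack(B, D) → towers=[A/D; C/G; E; F] holding=B  ← match
         pickup(F) → towers=[A/D/B; C/G; E] holding=F
     unstack(G, C) → towers=[A/D/B; C; E; F] holding=G
         pickup(E) → towers=[A/D/B; C/G; F] holding=E

unstack(B, D)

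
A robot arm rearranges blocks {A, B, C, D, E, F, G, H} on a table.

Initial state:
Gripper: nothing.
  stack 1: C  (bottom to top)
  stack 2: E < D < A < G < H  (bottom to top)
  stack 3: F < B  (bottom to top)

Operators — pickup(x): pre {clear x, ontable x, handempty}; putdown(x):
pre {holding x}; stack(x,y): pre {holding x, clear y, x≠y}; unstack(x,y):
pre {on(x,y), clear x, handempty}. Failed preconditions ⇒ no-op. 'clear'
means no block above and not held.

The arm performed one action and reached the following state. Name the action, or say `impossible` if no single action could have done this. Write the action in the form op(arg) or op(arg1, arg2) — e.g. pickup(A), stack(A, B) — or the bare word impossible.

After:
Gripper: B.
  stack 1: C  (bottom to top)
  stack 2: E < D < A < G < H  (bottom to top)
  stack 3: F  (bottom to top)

target: towers=[C; E/D/A/G/H; F] holding=B
     unstack(H, G) → towers=[C; E/D/A/G; F/B] holding=H
     unstack(B, F) → towers=[C; E/D/A/G/H; F] holding=B  ← match
         pickup(C) → towers=[E/D/A/G/H; F/B] holding=C

unstack(B, F)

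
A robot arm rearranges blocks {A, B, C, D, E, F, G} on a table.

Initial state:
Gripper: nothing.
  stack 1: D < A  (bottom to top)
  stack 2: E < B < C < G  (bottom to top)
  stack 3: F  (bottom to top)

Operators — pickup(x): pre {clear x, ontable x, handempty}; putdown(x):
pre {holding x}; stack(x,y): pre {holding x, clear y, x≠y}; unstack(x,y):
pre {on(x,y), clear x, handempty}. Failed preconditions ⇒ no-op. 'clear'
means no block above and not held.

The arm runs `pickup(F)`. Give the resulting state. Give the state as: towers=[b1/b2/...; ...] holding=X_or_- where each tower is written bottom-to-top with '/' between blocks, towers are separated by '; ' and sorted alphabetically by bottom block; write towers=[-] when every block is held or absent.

towers=[D/A; E/B/C/G] holding=F

before: towers=[D/A; E/B/C/G; F] holding=-
pre[pickup(F)]: clear(F) yes, ontable(F) yes, handempty yes
all met → apply pickup(F)
after:  towers=[D/A; E/B/C/G] holding=F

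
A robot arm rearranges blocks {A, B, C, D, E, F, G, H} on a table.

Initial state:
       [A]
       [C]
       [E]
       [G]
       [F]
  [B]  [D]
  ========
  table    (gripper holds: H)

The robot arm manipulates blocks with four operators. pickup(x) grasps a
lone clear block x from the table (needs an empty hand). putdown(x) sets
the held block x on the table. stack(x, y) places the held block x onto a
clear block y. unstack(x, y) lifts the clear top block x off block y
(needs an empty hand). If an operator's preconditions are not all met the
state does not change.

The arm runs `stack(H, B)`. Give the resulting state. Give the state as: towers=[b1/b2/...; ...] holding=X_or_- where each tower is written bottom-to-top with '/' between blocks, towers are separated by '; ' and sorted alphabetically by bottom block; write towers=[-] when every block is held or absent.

before: towers=[B; D/F/G/E/C/A] holding=H
pre[stack(H, B)]: holding(H) ✓, clear(B) ✓, H≠B ✓
all met → apply stack(H, B)
after:  towers=[B/H; D/F/G/E/C/A] holding=-

towers=[B/H; D/F/G/E/C/A] holding=-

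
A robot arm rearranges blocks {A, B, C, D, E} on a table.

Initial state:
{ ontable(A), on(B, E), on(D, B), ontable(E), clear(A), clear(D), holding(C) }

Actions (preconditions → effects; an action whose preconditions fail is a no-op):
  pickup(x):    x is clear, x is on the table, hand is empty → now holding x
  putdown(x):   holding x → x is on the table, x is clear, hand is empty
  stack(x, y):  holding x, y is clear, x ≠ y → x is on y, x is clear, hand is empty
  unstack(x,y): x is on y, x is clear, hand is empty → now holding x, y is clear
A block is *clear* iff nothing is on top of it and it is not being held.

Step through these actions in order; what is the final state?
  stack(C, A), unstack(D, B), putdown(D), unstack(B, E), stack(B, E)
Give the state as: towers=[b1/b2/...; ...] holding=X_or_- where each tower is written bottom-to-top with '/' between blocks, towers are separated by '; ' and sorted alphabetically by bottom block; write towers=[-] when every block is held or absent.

step 1 (stack(C, A)): towers=[A/C; E/B/D] holding=-
step 2 (unstack(D, B)): towers=[A/C; E/B] holding=D
step 3 (putdown(D)): towers=[A/C; D; E/B] holding=-
step 4 (unstack(B, E)): towers=[A/C; D; E] holding=B
step 5 (stack(B, E)): towers=[A/C; D; E/B] holding=-

towers=[A/C; D; E/B] holding=-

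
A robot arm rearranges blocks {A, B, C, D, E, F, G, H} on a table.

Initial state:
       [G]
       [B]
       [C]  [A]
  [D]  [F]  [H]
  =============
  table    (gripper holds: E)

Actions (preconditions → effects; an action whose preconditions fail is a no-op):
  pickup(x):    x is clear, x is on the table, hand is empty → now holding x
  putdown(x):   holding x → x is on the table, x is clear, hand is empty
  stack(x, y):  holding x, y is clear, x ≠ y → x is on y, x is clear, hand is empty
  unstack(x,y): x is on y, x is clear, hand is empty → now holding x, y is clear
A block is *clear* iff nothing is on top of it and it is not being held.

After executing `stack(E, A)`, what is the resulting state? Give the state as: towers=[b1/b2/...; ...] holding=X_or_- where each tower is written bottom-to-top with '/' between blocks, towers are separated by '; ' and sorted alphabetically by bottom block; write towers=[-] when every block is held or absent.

before: towers=[D; F/C/B/G; H/A] holding=E
pre[stack(E, A)]: holding(E) ✓, clear(A) ✓, E≠A ✓
all met → apply stack(E, A)
after:  towers=[D; F/C/B/G; H/A/E] holding=-

towers=[D; F/C/B/G; H/A/E] holding=-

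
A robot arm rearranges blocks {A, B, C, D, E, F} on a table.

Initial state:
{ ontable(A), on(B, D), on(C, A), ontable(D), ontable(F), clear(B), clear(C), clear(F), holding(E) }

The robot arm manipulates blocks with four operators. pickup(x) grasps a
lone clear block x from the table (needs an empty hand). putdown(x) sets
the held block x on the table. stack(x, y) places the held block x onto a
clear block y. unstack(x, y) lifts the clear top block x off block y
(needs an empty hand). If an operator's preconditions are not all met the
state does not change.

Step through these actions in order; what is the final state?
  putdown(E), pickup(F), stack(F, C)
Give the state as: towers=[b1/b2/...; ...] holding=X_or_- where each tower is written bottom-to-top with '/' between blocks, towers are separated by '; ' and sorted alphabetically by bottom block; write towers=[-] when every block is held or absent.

towers=[A/C/F; D/B; E] holding=-

step 1 (putdown(E)): towers=[A/C; D/B; E; F] holding=-
step 2 (pickup(F)): towers=[A/C; D/B; E] holding=F
step 3 (stack(F, C)): towers=[A/C/F; D/B; E] holding=-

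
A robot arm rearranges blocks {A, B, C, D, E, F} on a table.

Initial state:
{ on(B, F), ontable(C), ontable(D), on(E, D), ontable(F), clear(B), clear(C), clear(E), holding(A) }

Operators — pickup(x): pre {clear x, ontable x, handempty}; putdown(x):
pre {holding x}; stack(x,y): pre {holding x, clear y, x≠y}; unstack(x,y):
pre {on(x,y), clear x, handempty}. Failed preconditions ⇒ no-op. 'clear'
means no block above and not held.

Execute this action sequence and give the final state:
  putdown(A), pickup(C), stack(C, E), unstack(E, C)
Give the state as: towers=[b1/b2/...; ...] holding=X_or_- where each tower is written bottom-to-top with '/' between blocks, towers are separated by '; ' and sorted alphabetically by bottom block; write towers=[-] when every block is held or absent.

towers=[A; D/E/C; F/B] holding=-

step 1 (putdown(A)): towers=[A; C; D/E; F/B] holding=-
step 2 (pickup(C)): towers=[A; D/E; F/B] holding=C
step 3 (stack(C, E)): towers=[A; D/E/C; F/B] holding=-
step 4 (unstack(E, C)) [no-op]: towers=[A; D/E/C; F/B] holding=-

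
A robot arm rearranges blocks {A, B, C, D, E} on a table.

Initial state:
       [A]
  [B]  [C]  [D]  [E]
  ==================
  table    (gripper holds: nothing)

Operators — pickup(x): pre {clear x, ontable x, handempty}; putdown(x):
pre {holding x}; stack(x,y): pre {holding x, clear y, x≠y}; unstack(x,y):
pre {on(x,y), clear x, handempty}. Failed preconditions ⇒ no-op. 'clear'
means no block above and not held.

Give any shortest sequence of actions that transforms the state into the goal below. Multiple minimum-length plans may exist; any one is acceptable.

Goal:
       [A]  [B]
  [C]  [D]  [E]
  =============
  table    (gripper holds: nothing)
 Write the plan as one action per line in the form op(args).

step 1 (pickup(B)): towers=[C/A; D; E] holding=B
step 2 (stack(B, E)): towers=[C/A; D; E/B] holding=-
step 3 (unstack(A, C)): towers=[C; D; E/B] holding=A
step 4 (stack(A, D)): towers=[C; D/A; E/B] holding=-
goal check: towers=[C; D/A; E/B] holding=- — reached (length 4, optimal by BFS)

pickup(B)
stack(B, E)
unstack(A, C)
stack(A, D)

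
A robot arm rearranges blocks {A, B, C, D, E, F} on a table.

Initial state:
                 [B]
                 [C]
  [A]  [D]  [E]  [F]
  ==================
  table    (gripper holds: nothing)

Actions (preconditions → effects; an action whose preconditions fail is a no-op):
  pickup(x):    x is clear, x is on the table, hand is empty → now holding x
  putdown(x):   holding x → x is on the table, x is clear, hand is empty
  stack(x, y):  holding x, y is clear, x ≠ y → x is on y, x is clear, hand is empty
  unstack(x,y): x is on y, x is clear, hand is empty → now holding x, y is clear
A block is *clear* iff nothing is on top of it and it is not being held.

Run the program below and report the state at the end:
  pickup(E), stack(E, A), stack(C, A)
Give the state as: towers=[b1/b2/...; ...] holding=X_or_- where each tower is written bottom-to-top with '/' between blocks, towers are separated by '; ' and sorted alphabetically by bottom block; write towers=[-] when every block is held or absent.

towers=[A/E; D; F/C/B] holding=-

step 1 (pickup(E)): towers=[A; D; F/C/B] holding=E
step 2 (stack(E, A)): towers=[A/E; D; F/C/B] holding=-
step 3 (stack(C, A)) [no-op]: towers=[A/E; D; F/C/B] holding=-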